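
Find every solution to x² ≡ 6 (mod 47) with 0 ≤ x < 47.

10, 37

Since 47 ≡ 3 (mod 4), a square root of 6 is 6^((47+1)/4) = 6^12 mod 47.
Repeated squaring: 6^2≡36, 6^4≡27, 6^8≡24 (mod 47).
6^12 = 6^(8+4) ≡ 37 (mod 47).
Check: 37² = 1369 ≡ 6 (mod 47). The two roots are 10 and 37.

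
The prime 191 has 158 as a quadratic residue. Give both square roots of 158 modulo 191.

85, 106

Since 191 ≡ 3 (mod 4), a square root of 158 is 158^((191+1)/4) = 158^48 mod 191.
Repeated squaring: 158^2≡134, 158^4≡2, 158^8≡4, 158^16≡16, 158^32≡65 (mod 191).
158^48 = 158^(32+16) ≡ 85 (mod 191).
Check: 85² = 7225 ≡ 158 (mod 191). The two roots are 85 and 106.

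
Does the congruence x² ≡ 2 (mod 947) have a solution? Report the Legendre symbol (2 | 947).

-1

Pull out 2: since 947 ≡ 3 (mod 8), (2/947) = -1.
Reached (1/947) = 1. Collecting the sign flips along the way, the symbol is -1.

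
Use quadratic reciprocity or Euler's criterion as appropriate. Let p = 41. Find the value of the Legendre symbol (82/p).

0

First reduce: 82 ≡ 0 (mod 41).
Top reduces to 0: gcd > 1, so the symbol is 0.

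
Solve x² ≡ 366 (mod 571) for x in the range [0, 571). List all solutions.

Since 571 ≡ 3 (mod 4), a square root of 366 is 366^((571+1)/4) = 366^143 mod 571.
Repeated squaring: 366^2≡342, 366^4≡480, 366^8≡287, 366^16≡145, 366^32≡469, 366^64≡126, 366^128≡459 (mod 571).
366^143 = 366^(128+8+4+2+1) ≡ 121 (mod 571).
Check: 121² = 14641 ≡ 366 (mod 571). The two roots are 121 and 450.

121, 450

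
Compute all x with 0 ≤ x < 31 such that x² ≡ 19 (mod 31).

Since 31 ≡ 3 (mod 4), a square root of 19 is 19^((31+1)/4) = 19^8 mod 31.
Repeated squaring: 19^2≡20, 19^4≡28, 19^8≡9 (mod 31).
19^8 = 19^(8) ≡ 9 (mod 31).
Check: 9² = 81 ≡ 19 (mod 31). The two roots are 9 and 22.

9, 22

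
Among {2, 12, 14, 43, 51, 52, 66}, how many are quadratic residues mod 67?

1

(2/67) = -1 → non-residue.
(12/67) = -1 → non-residue.
(14/67) = +1 → QR.
(43/67) = -1 → non-residue.
(51/67) = -1 → non-residue.
(52/67) = -1 → non-residue.
(66/67) = -1 → non-residue.
Total quadratic residues among the 7: 1.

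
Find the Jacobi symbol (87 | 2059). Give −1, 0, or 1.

0

Reciprocity: 87 ≡ 3 and 2059 ≡ 3 (mod 4), so (87/2059) = −(2059/87).
Reduce top mod 87: now compute (58/87).
Pull out 2: since 87 ≡ 7 (mod 8), (2/87) = +1.
Reciprocity: 29 ≡ 1 and 87 ≡ 3 (mod 4), so (29/87) = +(87/29).
Reduce top mod 29: now compute (0/29).
Top reduces to 0: gcd > 1, so the symbol is 0.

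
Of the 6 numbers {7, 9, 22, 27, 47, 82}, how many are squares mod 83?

3

(7/83) = +1 → QR.
(9/83) = +1 → QR.
(22/83) = -1 → non-residue.
(27/83) = +1 → QR.
(47/83) = -1 → non-residue.
(82/83) = -1 → non-residue.
Total quadratic residues among the 6: 3.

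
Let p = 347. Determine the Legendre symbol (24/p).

-1

Pull out 2^3: since 347 ≡ 3 (mod 8), (2/347) = -1, so (2/347)^3 = -1.
Reciprocity: 3 ≡ 3 and 347 ≡ 3 (mod 4), so (3/347) = −(347/3).
Reduce top mod 3: now compute (2/3).
Pull out 2: since 3 ≡ 3 (mod 8), (2/3) = -1.
Reached (1/3) = 1. Collecting the sign flips along the way, the symbol is -1.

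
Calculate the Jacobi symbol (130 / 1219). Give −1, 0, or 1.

Pull out 2: since 1219 ≡ 3 (mod 8), (2/1219) = -1.
Reciprocity: 65 ≡ 1 and 1219 ≡ 3 (mod 4), so (65/1219) = +(1219/65).
Reduce top mod 65: now compute (49/65).
Reciprocity: 49 ≡ 1 and 65 ≡ 1 (mod 4), so (49/65) = +(65/49).
Reduce top mod 49: now compute (16/49).
Pull out 2^4: since 49 ≡ 1 (mod 8), (2/49) = +1, so (2/49)^4 = +1.
Reached (1/49) = 1. Collecting the sign flips along the way, the symbol is -1.

-1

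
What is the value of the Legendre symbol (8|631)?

1

Pull out 2^3: since 631 ≡ 7 (mod 8), (2/631) = +1, so (2/631)^3 = +1.
Reached (1/631) = 1. Collecting the sign flips along the way, the symbol is +1.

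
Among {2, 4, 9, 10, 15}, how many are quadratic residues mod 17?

4

(2/17) = +1 → QR.
(4/17) = +1 → QR.
(9/17) = +1 → QR.
(10/17) = -1 → non-residue.
(15/17) = +1 → QR.
Total quadratic residues among the 5: 4.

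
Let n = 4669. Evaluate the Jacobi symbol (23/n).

Reciprocity: 23 ≡ 3 and 4669 ≡ 1 (mod 4), so (23/4669) = +(4669/23).
Reduce top mod 23: now compute (0/23).
Top reduces to 0: gcd > 1, so the symbol is 0.

0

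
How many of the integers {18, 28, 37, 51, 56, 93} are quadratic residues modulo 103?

4

(18/103) = +1 → QR.
(28/103) = +1 → QR.
(37/103) = -1 → non-residue.
(51/103) = -1 → non-residue.
(56/103) = +1 → QR.
(93/103) = +1 → QR.
Total quadratic residues among the 6: 4.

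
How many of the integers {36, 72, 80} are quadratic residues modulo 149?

2

(36/149) = +1 → QR.
(72/149) = -1 → non-residue.
(80/149) = +1 → QR.
Total quadratic residues among the 3: 2.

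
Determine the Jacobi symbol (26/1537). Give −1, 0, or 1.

Pull out 2: since 1537 ≡ 1 (mod 8), (2/1537) = +1.
Reciprocity: 13 ≡ 1 and 1537 ≡ 1 (mod 4), so (13/1537) = +(1537/13).
Reduce top mod 13: now compute (3/13).
Reciprocity: 3 ≡ 3 and 13 ≡ 1 (mod 4), so (3/13) = +(13/3).
Reduce top mod 3: now compute (1/3).
Reached (1/3) = 1. Collecting the sign flips along the way, the symbol is +1.

1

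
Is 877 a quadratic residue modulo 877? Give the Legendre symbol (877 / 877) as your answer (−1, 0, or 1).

0

First reduce: 877 ≡ 0 (mod 877).
Top reduces to 0: gcd > 1, so the symbol is 0.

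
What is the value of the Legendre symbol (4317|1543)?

1

First reduce: 4317 ≡ 1231 (mod 1543).
Reciprocity: 1231 ≡ 3 and 1543 ≡ 3 (mod 4), so (1231/1543) = −(1543/1231).
Reduce top mod 1231: now compute (312/1231).
Pull out 2^3: since 1231 ≡ 7 (mod 8), (2/1231) = +1, so (2/1231)^3 = +1.
Reciprocity: 39 ≡ 3 and 1231 ≡ 3 (mod 4), so (39/1231) = −(1231/39).
Reduce top mod 39: now compute (22/39).
Pull out 2: since 39 ≡ 7 (mod 8), (2/39) = +1.
Reciprocity: 11 ≡ 3 and 39 ≡ 3 (mod 4), so (11/39) = −(39/11).
Reduce top mod 11: now compute (6/11).
Pull out 2: since 11 ≡ 3 (mod 8), (2/11) = -1.
Reciprocity: 3 ≡ 3 and 11 ≡ 3 (mod 4), so (3/11) = −(11/3).
Reduce top mod 3: now compute (2/3).
Pull out 2: since 3 ≡ 3 (mod 8), (2/3) = -1.
Reached (1/3) = 1. Collecting the sign flips along the way, the symbol is +1.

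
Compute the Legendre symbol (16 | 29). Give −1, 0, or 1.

1

Euler's criterion: (16/29) ≡ 16^14 (mod 29).
16^2 ≡ 24 (mod 29)
16^4 ≡ 25 (mod 29)
16^8 ≡ 16 (mod 29)
16^14 = 16^(8+4+2) ≡ 1 (mod 29).
Result is 1, so (16/29) = 1.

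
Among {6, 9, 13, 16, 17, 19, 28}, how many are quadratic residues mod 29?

5

(6/29) = +1 → QR.
(9/29) = +1 → QR.
(13/29) = +1 → QR.
(16/29) = +1 → QR.
(17/29) = -1 → non-residue.
(19/29) = -1 → non-residue.
(28/29) = +1 → QR.
Total quadratic residues among the 7: 5.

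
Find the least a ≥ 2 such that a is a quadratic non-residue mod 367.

(2/367) = +1, so 2 is a residue.
(3/367) = −1, so 3 is the smallest positive non-residue mod 367.

3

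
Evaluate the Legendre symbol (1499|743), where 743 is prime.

First reduce: 1499 ≡ 13 (mod 743).
Reciprocity: 13 ≡ 1 and 743 ≡ 3 (mod 4), so (13/743) = +(743/13).
Reduce top mod 13: now compute (2/13).
Pull out 2: since 13 ≡ 5 (mod 8), (2/13) = -1.
Reached (1/13) = 1. Collecting the sign flips along the way, the symbol is -1.

-1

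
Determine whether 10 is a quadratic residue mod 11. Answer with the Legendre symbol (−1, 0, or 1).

Pull out 2: since 11 ≡ 3 (mod 8), (2/11) = -1.
Reciprocity: 5 ≡ 1 and 11 ≡ 3 (mod 4), so (5/11) = +(11/5).
Reduce top mod 5: now compute (1/5).
Reached (1/5) = 1. Collecting the sign flips along the way, the symbol is -1.

-1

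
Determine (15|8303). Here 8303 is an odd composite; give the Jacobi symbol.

Reciprocity: 15 ≡ 3 and 8303 ≡ 3 (mod 4), so (15/8303) = −(8303/15).
Reduce top mod 15: now compute (8/15).
Pull out 2^3: since 15 ≡ 7 (mod 8), (2/15) = +1, so (2/15)^3 = +1.
Reached (1/15) = 1. Collecting the sign flips along the way, the symbol is -1.

-1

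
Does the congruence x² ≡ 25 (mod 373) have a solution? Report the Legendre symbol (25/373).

1

Reciprocity: 25 ≡ 1 and 373 ≡ 1 (mod 4), so (25/373) = +(373/25).
Reduce top mod 25: now compute (23/25).
Reciprocity: 23 ≡ 3 and 25 ≡ 1 (mod 4), so (23/25) = +(25/23).
Reduce top mod 23: now compute (2/23).
Pull out 2: since 23 ≡ 7 (mod 8), (2/23) = +1.
Reached (1/23) = 1. Collecting the sign flips along the way, the symbol is +1.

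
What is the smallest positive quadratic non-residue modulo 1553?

3

(2/1553) = +1, so 2 is a residue.
(3/1553) = −1, so 3 is the smallest positive non-residue mod 1553.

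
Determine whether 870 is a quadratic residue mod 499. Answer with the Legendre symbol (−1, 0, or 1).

First reduce: 870 ≡ 371 (mod 499).
Reciprocity: 371 ≡ 3 and 499 ≡ 3 (mod 4), so (371/499) = −(499/371).
Reduce top mod 371: now compute (128/371).
Pull out 2^7: since 371 ≡ 3 (mod 8), (2/371) = -1, so (2/371)^7 = -1.
Reached (1/371) = 1. Collecting the sign flips along the way, the symbol is +1.

1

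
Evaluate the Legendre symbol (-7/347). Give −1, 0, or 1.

1

Euler's criterion: (-7/347) ≡ 340^173 (mod 347).
340^2 ≡ 49 (mod 347)
340^4 ≡ 319 (mod 347)
340^8 ≡ 90 (mod 347)
340^16 ≡ 119 (mod 347)
340^32 ≡ 281 (mod 347)
340^64 ≡ 192 (mod 347)
340^128 ≡ 82 (mod 347)
340^173 = 340^(128+32+8+4+1) ≡ 1 (mod 347).
Result is 1, so (-7/347) = 1.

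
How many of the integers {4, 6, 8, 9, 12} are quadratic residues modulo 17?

(4/17) = +1 → QR.
(6/17) = -1 → non-residue.
(8/17) = +1 → QR.
(9/17) = +1 → QR.
(12/17) = -1 → non-residue.
Total quadratic residues among the 5: 3.

3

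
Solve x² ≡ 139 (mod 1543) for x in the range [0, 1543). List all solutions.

601, 942

Since 1543 ≡ 3 (mod 4), a square root of 139 is 139^((1543+1)/4) = 139^386 mod 1543.
Repeated squaring: 139^2≡805, 139^4≡1508, 139^8≡1225, 139^16≡829, 139^32≡606, 139^64≡2, 139^128≡4, 139^256≡16 (mod 1543).
139^386 = 139^(256+128+2) ≡ 601 (mod 1543).
Check: 601² = 361201 ≡ 139 (mod 1543). The two roots are 601 and 942.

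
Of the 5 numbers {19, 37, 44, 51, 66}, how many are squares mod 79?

(19/79) = +1 → QR.
(37/79) = -1 → non-residue.
(44/79) = +1 → QR.
(51/79) = +1 → QR.
(66/79) = -1 → non-residue.
Total quadratic residues among the 5: 3.

3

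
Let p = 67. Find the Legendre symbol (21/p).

Reciprocity: 21 ≡ 1 and 67 ≡ 3 (mod 4), so (21/67) = +(67/21).
Reduce top mod 21: now compute (4/21).
Pull out 2^2: since 21 ≡ 5 (mod 8), (2/21) = -1, so (2/21)^2 = +1.
Reached (1/21) = 1. Collecting the sign flips along the way, the symbol is +1.

1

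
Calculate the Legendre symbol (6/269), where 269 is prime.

1

Pull out 2: since 269 ≡ 5 (mod 8), (2/269) = -1.
Reciprocity: 3 ≡ 3 and 269 ≡ 1 (mod 4), so (3/269) = +(269/3).
Reduce top mod 3: now compute (2/3).
Pull out 2: since 3 ≡ 3 (mod 8), (2/3) = -1.
Reached (1/3) = 1. Collecting the sign flips along the way, the symbol is +1.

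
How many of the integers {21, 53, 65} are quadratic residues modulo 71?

0

(21/71) = -1 → non-residue.
(53/71) = -1 → non-residue.
(65/71) = -1 → non-residue.
Total quadratic residues among the 3: 0.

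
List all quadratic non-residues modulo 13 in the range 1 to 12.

2,5,6,7,8,11

Square k = 1,…,6 (k and 13−k give the same square):
1²=1, 2²=4, 3²=9, 4²≡3, 5²≡12, 6²≡10 (mod 13).
The residues are {1, 3, 4, 9, 10, 12}; the non-residues are the remaining 6 nonzero classes.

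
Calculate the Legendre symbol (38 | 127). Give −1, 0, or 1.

Euler's criterion: (38/127) ≡ 38^63 (mod 127).
38^2 ≡ 47 (mod 127)
38^4 ≡ 50 (mod 127)
38^8 ≡ 87 (mod 127)
38^16 ≡ 76 (mod 127)
38^32 ≡ 61 (mod 127)
38^63 = 38^(32+16+8+4+2+1) ≡ 1 (mod 127).
Result is 1, so (38/127) = 1.

1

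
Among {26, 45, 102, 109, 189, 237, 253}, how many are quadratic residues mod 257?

(26/257) = +1 → QR.
(45/257) = -1 → non-residue.
(102/257) = -1 → non-residue.
(109/257) = -1 → non-residue.
(189/257) = +1 → QR.
(237/257) = -1 → non-residue.
(253/257) = +1 → QR.
Total quadratic residues among the 7: 3.

3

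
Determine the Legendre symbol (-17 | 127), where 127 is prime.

Euler's criterion: (-17/127) ≡ 110^63 (mod 127).
110^2 ≡ 35 (mod 127)
110^4 ≡ 82 (mod 127)
110^8 ≡ 120 (mod 127)
110^16 ≡ 49 (mod 127)
110^32 ≡ 115 (mod 127)
110^63 = 110^(32+16+8+4+2+1) ≡ 126 (mod 127).
Result is 126 ≡ −1, so (-17/127) = −1.

-1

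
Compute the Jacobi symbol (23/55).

-1

Reciprocity: 23 ≡ 3 and 55 ≡ 3 (mod 4), so (23/55) = −(55/23).
Reduce top mod 23: now compute (9/23).
Reciprocity: 9 ≡ 1 and 23 ≡ 3 (mod 4), so (9/23) = +(23/9).
Reduce top mod 9: now compute (5/9).
Reciprocity: 5 ≡ 1 and 9 ≡ 1 (mod 4), so (5/9) = +(9/5).
Reduce top mod 5: now compute (4/5).
Pull out 2^2: since 5 ≡ 5 (mod 8), (2/5) = -1, so (2/5)^2 = +1.
Reached (1/5) = 1. Collecting the sign flips along the way, the symbol is -1.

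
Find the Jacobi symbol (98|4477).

-1

Pull out 2: since 4477 ≡ 5 (mod 8), (2/4477) = -1.
Reciprocity: 49 ≡ 1 and 4477 ≡ 1 (mod 4), so (49/4477) = +(4477/49).
Reduce top mod 49: now compute (18/49).
Pull out 2: since 49 ≡ 1 (mod 8), (2/49) = +1.
Reciprocity: 9 ≡ 1 and 49 ≡ 1 (mod 4), so (9/49) = +(49/9).
Reduce top mod 9: now compute (4/9).
Pull out 2^2: since 9 ≡ 1 (mod 8), (2/9) = +1, so (2/9)^2 = +1.
Reached (1/9) = 1. Collecting the sign flips along the way, the symbol is -1.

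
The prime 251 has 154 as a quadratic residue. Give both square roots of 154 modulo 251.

Since 251 ≡ 3 (mod 4), a square root of 154 is 154^((251+1)/4) = 154^63 mod 251.
Repeated squaring: 154^2≡122, 154^4≡75, 154^8≡103, 154^16≡67, 154^32≡222 (mod 251).
154^63 = 154^(32+16+8+4+2+1) ≡ 144 (mod 251).
Check: 144² = 20736 ≡ 154 (mod 251). The two roots are 107 and 144.

107, 144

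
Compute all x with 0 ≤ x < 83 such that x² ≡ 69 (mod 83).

22, 61

Since 83 ≡ 3 (mod 4), a square root of 69 is 69^((83+1)/4) = 69^21 mod 83.
Repeated squaring: 69^2≡30, 69^4≡70, 69^8≡3, 69^16≡9 (mod 83).
69^21 = 69^(16+4+1) ≡ 61 (mod 83).
Check: 61² = 3721 ≡ 69 (mod 83). The two roots are 22 and 61.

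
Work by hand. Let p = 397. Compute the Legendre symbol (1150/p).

-1

Euler's criterion: (1150/397) ≡ 356^198 (mod 397).
356^2 ≡ 93 (mod 397)
356^4 ≡ 312 (mod 397)
356^8 ≡ 79 (mod 397)
356^16 ≡ 286 (mod 397)
356^32 ≡ 14 (mod 397)
356^64 ≡ 196 (mod 397)
356^128 ≡ 304 (mod 397)
356^198 = 356^(128+64+4+2) ≡ 396 (mod 397).
Result is 396 ≡ −1, so (1150/397) = −1.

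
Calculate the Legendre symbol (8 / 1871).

Pull out 2^3: since 1871 ≡ 7 (mod 8), (2/1871) = +1, so (2/1871)^3 = +1.
Reached (1/1871) = 1. Collecting the sign flips along the way, the symbol is +1.

1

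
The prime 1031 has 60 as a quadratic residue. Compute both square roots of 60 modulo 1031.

380, 651

Since 1031 ≡ 3 (mod 4), a square root of 60 is 60^((1031+1)/4) = 60^258 mod 1031.
Repeated squaring: 60^2≡507, 60^4≡330, 60^8≡645, 60^16≡532, 60^32≡530, 60^64≡468, 60^128≡452, 60^256≡166 (mod 1031).
60^258 = 60^(256+2) ≡ 651 (mod 1031).
Check: 651² = 423801 ≡ 60 (mod 1031). The two roots are 380 and 651.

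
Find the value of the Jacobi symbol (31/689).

Reciprocity: 31 ≡ 3 and 689 ≡ 1 (mod 4), so (31/689) = +(689/31).
Reduce top mod 31: now compute (7/31).
Reciprocity: 7 ≡ 3 and 31 ≡ 3 (mod 4), so (7/31) = −(31/7).
Reduce top mod 7: now compute (3/7).
Reciprocity: 3 ≡ 3 and 7 ≡ 3 (mod 4), so (3/7) = −(7/3).
Reduce top mod 3: now compute (1/3).
Reached (1/3) = 1. Collecting the sign flips along the way, the symbol is +1.

1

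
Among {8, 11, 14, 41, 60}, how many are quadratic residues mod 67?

(8/67) = -1 → non-residue.
(11/67) = -1 → non-residue.
(14/67) = +1 → QR.
(41/67) = -1 → non-residue.
(60/67) = +1 → QR.
Total quadratic residues among the 5: 2.

2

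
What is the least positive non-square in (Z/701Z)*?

2

(2/701) = −1, so 2 is the smallest positive non-residue mod 701.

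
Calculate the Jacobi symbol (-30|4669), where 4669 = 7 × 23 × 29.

First reduce: -30 ≡ 4639 (mod 4669).
Reciprocity: 4639 ≡ 3 and 4669 ≡ 1 (mod 4), so (4639/4669) = +(4669/4639).
Reduce top mod 4639: now compute (30/4639).
Pull out 2: since 4639 ≡ 7 (mod 8), (2/4639) = +1.
Reciprocity: 15 ≡ 3 and 4639 ≡ 3 (mod 4), so (15/4639) = −(4639/15).
Reduce top mod 15: now compute (4/15).
Pull out 2^2: since 15 ≡ 7 (mod 8), (2/15) = +1, so (2/15)^2 = +1.
Reached (1/15) = 1. Collecting the sign flips along the way, the symbol is -1.

-1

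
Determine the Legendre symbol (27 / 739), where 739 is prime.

Reciprocity: 27 ≡ 3 and 739 ≡ 3 (mod 4), so (27/739) = −(739/27).
Reduce top mod 27: now compute (10/27).
Pull out 2: since 27 ≡ 3 (mod 8), (2/27) = -1.
Reciprocity: 5 ≡ 1 and 27 ≡ 3 (mod 4), so (5/27) = +(27/5).
Reduce top mod 5: now compute (2/5).
Pull out 2: since 5 ≡ 5 (mod 8), (2/5) = -1.
Reached (1/5) = 1. Collecting the sign flips along the way, the symbol is -1.

-1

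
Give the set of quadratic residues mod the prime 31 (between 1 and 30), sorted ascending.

Square k = 1,…,15 (k and 31−k give the same square):
1²=1, 2²=4, 3²=9, 4²=16, 5²=25, 6²≡5, 7²≡18, 8²≡2, 9²≡19, 10²≡7, 11²≡28, 12²≡20, 13²≡14, 14²≡10, 15²≡8 (mod 31).
So the quadratic residues mod 31 are {1, 2, 4, 5, 7, 8, 9, 10, 14, 16, 18, 19, 20, 25, 28}.

1,2,4,5,7,8,9,10,14,16,18,19,20,25,28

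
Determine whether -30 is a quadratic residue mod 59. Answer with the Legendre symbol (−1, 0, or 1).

1

Euler's criterion: (-30/59) ≡ 29^29 (mod 59).
29^2 ≡ 15 (mod 59)
29^4 ≡ 48 (mod 59)
29^8 ≡ 3 (mod 59)
29^16 ≡ 9 (mod 59)
29^29 = 29^(16+8+4+1) ≡ 1 (mod 59).
Result is 1, so (-30/59) = 1.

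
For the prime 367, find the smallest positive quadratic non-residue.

3

(2/367) = +1, so 2 is a residue.
(3/367) = −1, so 3 is the smallest positive non-residue mod 367.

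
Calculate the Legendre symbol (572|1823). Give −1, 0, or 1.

Pull out 2^2: since 1823 ≡ 7 (mod 8), (2/1823) = +1, so (2/1823)^2 = +1.
Reciprocity: 143 ≡ 3 and 1823 ≡ 3 (mod 4), so (143/1823) = −(1823/143).
Reduce top mod 143: now compute (107/143).
Reciprocity: 107 ≡ 3 and 143 ≡ 3 (mod 4), so (107/143) = −(143/107).
Reduce top mod 107: now compute (36/107).
Pull out 2^2: since 107 ≡ 3 (mod 8), (2/107) = -1, so (2/107)^2 = +1.
Reciprocity: 9 ≡ 1 and 107 ≡ 3 (mod 4), so (9/107) = +(107/9).
Reduce top mod 9: now compute (8/9).
Pull out 2^3: since 9 ≡ 1 (mod 8), (2/9) = +1, so (2/9)^3 = +1.
Reached (1/9) = 1. Collecting the sign flips along the way, the symbol is +1.

1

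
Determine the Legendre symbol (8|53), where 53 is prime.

Pull out 2^3: since 53 ≡ 5 (mod 8), (2/53) = -1, so (2/53)^3 = -1.
Reached (1/53) = 1. Collecting the sign flips along the way, the symbol is -1.

-1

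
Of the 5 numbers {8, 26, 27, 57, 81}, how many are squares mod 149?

(8/149) = -1 → non-residue.
(26/149) = +1 → QR.
(27/149) = -1 → non-residue.
(57/149) = -1 → non-residue.
(81/149) = +1 → QR.
Total quadratic residues among the 5: 2.

2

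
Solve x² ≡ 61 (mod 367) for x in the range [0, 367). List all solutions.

Since 367 ≡ 3 (mod 4), a square root of 61 is 61^((367+1)/4) = 61^92 mod 367.
Repeated squaring: 61^2≡51, 61^4≡32, 61^8≡290, 61^16≡57, 61^32≡313, 61^64≡347 (mod 367).
61^92 = 61^(64+16+8+4) ≡ 309 (mod 367).
Check: 309² = 95481 ≡ 61 (mod 367). The two roots are 58 and 309.

58, 309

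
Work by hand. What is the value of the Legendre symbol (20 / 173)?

Euler's criterion: (20/173) ≡ 20^86 (mod 173).
20^2 ≡ 54 (mod 173)
20^4 ≡ 148 (mod 173)
20^8 ≡ 106 (mod 173)
20^16 ≡ 164 (mod 173)
20^32 ≡ 81 (mod 173)
20^64 ≡ 160 (mod 173)
20^86 = 20^(64+16+4+2) ≡ 172 (mod 173).
Result is 172 ≡ −1, so (20/173) = −1.

-1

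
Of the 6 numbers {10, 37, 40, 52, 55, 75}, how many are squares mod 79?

(10/79) = +1 → QR.
(37/79) = -1 → non-residue.
(40/79) = +1 → QR.
(52/79) = +1 → QR.
(55/79) = +1 → QR.
(75/79) = -1 → non-residue.
Total quadratic residues among the 6: 4.

4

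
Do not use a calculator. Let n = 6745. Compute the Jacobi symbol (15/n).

0

Reciprocity: 15 ≡ 3 and 6745 ≡ 1 (mod 4), so (15/6745) = +(6745/15).
Reduce top mod 15: now compute (10/15).
Pull out 2: since 15 ≡ 7 (mod 8), (2/15) = +1.
Reciprocity: 5 ≡ 1 and 15 ≡ 3 (mod 4), so (5/15) = +(15/5).
Reduce top mod 5: now compute (0/5).
Top reduces to 0: gcd > 1, so the symbol is 0.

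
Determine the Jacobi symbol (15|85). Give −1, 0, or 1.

Reciprocity: 15 ≡ 3 and 85 ≡ 1 (mod 4), so (15/85) = +(85/15).
Reduce top mod 15: now compute (10/15).
Pull out 2: since 15 ≡ 7 (mod 8), (2/15) = +1.
Reciprocity: 5 ≡ 1 and 15 ≡ 3 (mod 4), so (5/15) = +(15/5).
Reduce top mod 5: now compute (0/5).
Top reduces to 0: gcd > 1, so the symbol is 0.

0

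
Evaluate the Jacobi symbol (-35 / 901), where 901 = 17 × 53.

First reduce: -35 ≡ 866 (mod 901).
Pull out 2: since 901 ≡ 5 (mod 8), (2/901) = -1.
Reciprocity: 433 ≡ 1 and 901 ≡ 1 (mod 4), so (433/901) = +(901/433).
Reduce top mod 433: now compute (35/433).
Reciprocity: 35 ≡ 3 and 433 ≡ 1 (mod 4), so (35/433) = +(433/35).
Reduce top mod 35: now compute (13/35).
Reciprocity: 13 ≡ 1 and 35 ≡ 3 (mod 4), so (13/35) = +(35/13).
Reduce top mod 13: now compute (9/13).
Reciprocity: 9 ≡ 1 and 13 ≡ 1 (mod 4), so (9/13) = +(13/9).
Reduce top mod 9: now compute (4/9).
Pull out 2^2: since 9 ≡ 1 (mod 8), (2/9) = +1, so (2/9)^2 = +1.
Reached (1/9) = 1. Collecting the sign flips along the way, the symbol is -1.

-1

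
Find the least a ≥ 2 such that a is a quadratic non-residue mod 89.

(2/89) = +1, so 2 is a residue.
(3/89) = −1, so 3 is the smallest positive non-residue mod 89.

3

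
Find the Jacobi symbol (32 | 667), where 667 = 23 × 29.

-1

Pull out 2^5: since 667 ≡ 3 (mod 8), (2/667) = -1, so (2/667)^5 = -1.
Reached (1/667) = 1. Collecting the sign flips along the way, the symbol is -1.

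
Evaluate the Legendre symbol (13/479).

Reciprocity: 13 ≡ 1 and 479 ≡ 3 (mod 4), so (13/479) = +(479/13).
Reduce top mod 13: now compute (11/13).
Reciprocity: 11 ≡ 3 and 13 ≡ 1 (mod 4), so (11/13) = +(13/11).
Reduce top mod 11: now compute (2/11).
Pull out 2: since 11 ≡ 3 (mod 8), (2/11) = -1.
Reached (1/11) = 1. Collecting the sign flips along the way, the symbol is -1.

-1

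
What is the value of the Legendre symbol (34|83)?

-1

Pull out 2: since 83 ≡ 3 (mod 8), (2/83) = -1.
Reciprocity: 17 ≡ 1 and 83 ≡ 3 (mod 4), so (17/83) = +(83/17).
Reduce top mod 17: now compute (15/17).
Reciprocity: 15 ≡ 3 and 17 ≡ 1 (mod 4), so (15/17) = +(17/15).
Reduce top mod 15: now compute (2/15).
Pull out 2: since 15 ≡ 7 (mod 8), (2/15) = +1.
Reached (1/15) = 1. Collecting the sign flips along the way, the symbol is -1.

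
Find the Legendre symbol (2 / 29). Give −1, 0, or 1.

Pull out 2: since 29 ≡ 5 (mod 8), (2/29) = -1.
Reached (1/29) = 1. Collecting the sign flips along the way, the symbol is -1.

-1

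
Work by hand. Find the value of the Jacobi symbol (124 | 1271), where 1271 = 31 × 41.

Pull out 2^2: since 1271 ≡ 7 (mod 8), (2/1271) = +1, so (2/1271)^2 = +1.
Reciprocity: 31 ≡ 3 and 1271 ≡ 3 (mod 4), so (31/1271) = −(1271/31).
Reduce top mod 31: now compute (0/31).
Top reduces to 0: gcd > 1, so the symbol is 0.

0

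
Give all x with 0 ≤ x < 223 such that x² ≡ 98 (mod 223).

Since 223 ≡ 3 (mod 4), a square root of 98 is 98^((223+1)/4) = 98^56 mod 223.
Repeated squaring: 98^2≡15, 98^4≡2, 98^8≡4, 98^16≡16, 98^32≡33 (mod 223).
98^56 = 98^(32+16+8) ≡ 105 (mod 223).
Check: 105² = 11025 ≡ 98 (mod 223). The two roots are 105 and 118.

105, 118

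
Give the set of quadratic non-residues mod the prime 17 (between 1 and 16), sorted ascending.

Square k = 1,…,8 (k and 17−k give the same square):
1²=1, 2²=4, 3²=9, 4²=16, 5²≡8, 6²≡2, 7²≡15, 8²≡13 (mod 17).
The residues are {1, 2, 4, 8, 9, 13, 15, 16}; the non-residues are the remaining 8 nonzero classes.

3 5 6 7 10 11 12 14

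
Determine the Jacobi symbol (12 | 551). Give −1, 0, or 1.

1

Pull out 2^2: since 551 ≡ 7 (mod 8), (2/551) = +1, so (2/551)^2 = +1.
Reciprocity: 3 ≡ 3 and 551 ≡ 3 (mod 4), so (3/551) = −(551/3).
Reduce top mod 3: now compute (2/3).
Pull out 2: since 3 ≡ 3 (mod 8), (2/3) = -1.
Reached (1/3) = 1. Collecting the sign flips along the way, the symbol is +1.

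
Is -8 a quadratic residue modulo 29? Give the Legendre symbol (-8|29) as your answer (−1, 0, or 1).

-1

Euler's criterion: (-8/29) ≡ 21^14 (mod 29).
21^2 ≡ 6 (mod 29)
21^4 ≡ 7 (mod 29)
21^8 ≡ 20 (mod 29)
21^14 = 21^(8+4+2) ≡ 28 (mod 29).
Result is 28 ≡ −1, so (-8/29) = −1.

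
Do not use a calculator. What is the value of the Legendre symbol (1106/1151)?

Euler's criterion: (1106/1151) ≡ 1106^575 (mod 1151).
1106^2 ≡ 874 (mod 1151)
1106^4 ≡ 763 (mod 1151)
1106^8 ≡ 914 (mod 1151)
1106^16 ≡ 921 (mod 1151)
1106^32 ≡ 1105 (mod 1151)
1106^64 ≡ 965 (mod 1151)
1106^128 ≡ 66 (mod 1151)
1106^256 ≡ 903 (mod 1151)
1106^512 ≡ 501 (mod 1151)
1106^575 = 1106^(512+32+16+8+4+2+1) ≡ 1150 (mod 1151).
Result is 1150 ≡ −1, so (1106/1151) = −1.

-1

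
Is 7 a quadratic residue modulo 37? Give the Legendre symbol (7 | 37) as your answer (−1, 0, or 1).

1

Reciprocity: 7 ≡ 3 and 37 ≡ 1 (mod 4), so (7/37) = +(37/7).
Reduce top mod 7: now compute (2/7).
Pull out 2: since 7 ≡ 7 (mod 8), (2/7) = +1.
Reached (1/7) = 1. Collecting the sign flips along the way, the symbol is +1.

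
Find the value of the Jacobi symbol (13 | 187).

Reciprocity: 13 ≡ 1 and 187 ≡ 3 (mod 4), so (13/187) = +(187/13).
Reduce top mod 13: now compute (5/13).
Reciprocity: 5 ≡ 1 and 13 ≡ 1 (mod 4), so (5/13) = +(13/5).
Reduce top mod 5: now compute (3/5).
Reciprocity: 3 ≡ 3 and 5 ≡ 1 (mod 4), so (3/5) = +(5/3).
Reduce top mod 3: now compute (2/3).
Pull out 2: since 3 ≡ 3 (mod 8), (2/3) = -1.
Reached (1/3) = 1. Collecting the sign flips along the way, the symbol is -1.

-1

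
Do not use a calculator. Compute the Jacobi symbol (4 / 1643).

1

Pull out 2^2: since 1643 ≡ 3 (mod 8), (2/1643) = -1, so (2/1643)^2 = +1.
Reached (1/1643) = 1. Collecting the sign flips along the way, the symbol is +1.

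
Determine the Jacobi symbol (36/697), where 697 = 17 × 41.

Pull out 2^2: since 697 ≡ 1 (mod 8), (2/697) = +1, so (2/697)^2 = +1.
Reciprocity: 9 ≡ 1 and 697 ≡ 1 (mod 4), so (9/697) = +(697/9).
Reduce top mod 9: now compute (4/9).
Pull out 2^2: since 9 ≡ 1 (mod 8), (2/9) = +1, so (2/9)^2 = +1.
Reached (1/9) = 1. Collecting the sign flips along the way, the symbol is +1.

1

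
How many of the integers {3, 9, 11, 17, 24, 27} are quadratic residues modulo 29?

2

(3/29) = -1 → non-residue.
(9/29) = +1 → QR.
(11/29) = -1 → non-residue.
(17/29) = -1 → non-residue.
(24/29) = +1 → QR.
(27/29) = -1 → non-residue.
Total quadratic residues among the 6: 2.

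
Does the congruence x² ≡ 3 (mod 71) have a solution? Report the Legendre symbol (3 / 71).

1

Reciprocity: 3 ≡ 3 and 71 ≡ 3 (mod 4), so (3/71) = −(71/3).
Reduce top mod 3: now compute (2/3).
Pull out 2: since 3 ≡ 3 (mod 8), (2/3) = -1.
Reached (1/3) = 1. Collecting the sign flips along the way, the symbol is +1.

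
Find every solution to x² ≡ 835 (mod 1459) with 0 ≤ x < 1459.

566, 893

Since 1459 ≡ 3 (mod 4), a square root of 835 is 835^((1459+1)/4) = 835^365 mod 1459.
Repeated squaring: 835^2≡1282, 835^4≡690, 835^8≡466, 835^16≡1224, 835^32≡1242, 835^64≡401, 835^128≡311, 835^256≡427 (mod 1459).
835^365 = 835^(256+64+32+8+4+1) ≡ 566 (mod 1459).
Check: 566² = 320356 ≡ 835 (mod 1459). The two roots are 566 and 893.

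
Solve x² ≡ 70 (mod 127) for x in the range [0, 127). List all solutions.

Since 127 ≡ 3 (mod 4), a square root of 70 is 70^((127+1)/4) = 70^32 mod 127.
Repeated squaring: 70^2≡74, 70^4≡15, 70^8≡98, 70^16≡79, 70^32≡18 (mod 127).
70^32 = 70^(32) ≡ 18 (mod 127).
Check: 18² = 324 ≡ 70 (mod 127). The two roots are 18 and 109.

18, 109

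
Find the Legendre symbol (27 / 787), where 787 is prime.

Euler's criterion: (27/787) ≡ 27^393 (mod 787).
27^2 ≡ 729 (mod 787)
27^4 ≡ 216 (mod 787)
27^8 ≡ 223 (mod 787)
27^16 ≡ 148 (mod 787)
27^32 ≡ 655 (mod 787)
27^64 ≡ 110 (mod 787)
27^128 ≡ 295 (mod 787)
27^256 ≡ 455 (mod 787)
27^393 = 27^(256+128+8+1) ≡ 786 (mod 787).
Result is 786 ≡ −1, so (27/787) = −1.

-1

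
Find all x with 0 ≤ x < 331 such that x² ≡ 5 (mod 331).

98, 233

Since 331 ≡ 3 (mod 4), a square root of 5 is 5^((331+1)/4) = 5^83 mod 331.
Repeated squaring: 5^2≡25, 5^4≡294, 5^8≡45, 5^16≡39, 5^32≡197, 5^64≡82 (mod 331).
5^83 = 5^(64+16+2+1) ≡ 233 (mod 331).
Check: 233² = 54289 ≡ 5 (mod 331). The two roots are 98 and 233.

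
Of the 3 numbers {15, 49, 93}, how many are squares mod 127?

2

(15/127) = +1 → QR.
(49/127) = +1 → QR.
(93/127) = -1 → non-residue.
Total quadratic residues among the 3: 2.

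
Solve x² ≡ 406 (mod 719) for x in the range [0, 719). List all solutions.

181, 538

Since 719 ≡ 3 (mod 4), a square root of 406 is 406^((719+1)/4) = 406^180 mod 719.
Repeated squaring: 406^2≡185, 406^4≡432, 406^8≡403, 406^16≡634, 406^32≡35, 406^64≡506, 406^128≡72 (mod 719).
406^180 = 406^(128+32+16+4) ≡ 181 (mod 719).
Check: 181² = 32761 ≡ 406 (mod 719). The two roots are 181 and 538.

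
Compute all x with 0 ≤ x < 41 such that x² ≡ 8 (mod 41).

41 ≡ 1 (mod 4), so we find a root by search.
Trying successive values, 7² = 49 ≡ 8 (mod 41). The other root is 41 − 7 = 34.

7, 34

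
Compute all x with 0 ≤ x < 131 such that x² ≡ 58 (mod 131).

Since 131 ≡ 3 (mod 4), a square root of 58 is 58^((131+1)/4) = 58^33 mod 131.
Repeated squaring: 58^2≡89, 58^4≡61, 58^8≡53, 58^16≡58, 58^32≡89 (mod 131).
58^33 = 58^(32+1) ≡ 53 (mod 131).
Check: 53² = 2809 ≡ 58 (mod 131). The two roots are 53 and 78.

53, 78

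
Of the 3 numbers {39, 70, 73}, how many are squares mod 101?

(39/101) = -1 → non-residue.
(70/101) = +1 → QR.
(73/101) = -1 → non-residue.
Total quadratic residues among the 3: 1.

1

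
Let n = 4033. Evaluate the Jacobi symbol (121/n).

1

Reciprocity: 121 ≡ 1 and 4033 ≡ 1 (mod 4), so (121/4033) = +(4033/121).
Reduce top mod 121: now compute (40/121).
Pull out 2^3: since 121 ≡ 1 (mod 8), (2/121) = +1, so (2/121)^3 = +1.
Reciprocity: 5 ≡ 1 and 121 ≡ 1 (mod 4), so (5/121) = +(121/5).
Reduce top mod 5: now compute (1/5).
Reached (1/5) = 1. Collecting the sign flips along the way, the symbol is +1.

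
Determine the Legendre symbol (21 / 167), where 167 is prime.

Euler's criterion: (21/167) ≡ 21^83 (mod 167).
21^2 ≡ 107 (mod 167)
21^4 ≡ 93 (mod 167)
21^8 ≡ 132 (mod 167)
21^16 ≡ 56 (mod 167)
21^32 ≡ 130 (mod 167)
21^64 ≡ 33 (mod 167)
21^83 = 21^(64+16+2+1) ≡ 1 (mod 167).
Result is 1, so (21/167) = 1.

1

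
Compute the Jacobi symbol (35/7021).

0

Reciprocity: 35 ≡ 3 and 7021 ≡ 1 (mod 4), so (35/7021) = +(7021/35).
Reduce top mod 35: now compute (21/35).
Reciprocity: 21 ≡ 1 and 35 ≡ 3 (mod 4), so (21/35) = +(35/21).
Reduce top mod 21: now compute (14/21).
Pull out 2: since 21 ≡ 5 (mod 8), (2/21) = -1.
Reciprocity: 7 ≡ 3 and 21 ≡ 1 (mod 4), so (7/21) = +(21/7).
Reduce top mod 7: now compute (0/7).
Top reduces to 0: gcd > 1, so the symbol is 0.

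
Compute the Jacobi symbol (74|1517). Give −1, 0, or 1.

Pull out 2: since 1517 ≡ 5 (mod 8), (2/1517) = -1.
Reciprocity: 37 ≡ 1 and 1517 ≡ 1 (mod 4), so (37/1517) = +(1517/37).
Reduce top mod 37: now compute (0/37).
Top reduces to 0: gcd > 1, so the symbol is 0.

0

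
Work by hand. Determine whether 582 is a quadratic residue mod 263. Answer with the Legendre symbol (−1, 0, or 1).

-1

Euler's criterion: (582/263) ≡ 56^131 (mod 263).
56^2 ≡ 243 (mod 263)
56^4 ≡ 137 (mod 263)
56^8 ≡ 96 (mod 263)
56^16 ≡ 11 (mod 263)
56^32 ≡ 121 (mod 263)
56^64 ≡ 176 (mod 263)
56^128 ≡ 205 (mod 263)
56^131 = 56^(128+2+1) ≡ 262 (mod 263).
Result is 262 ≡ −1, so (582/263) = −1.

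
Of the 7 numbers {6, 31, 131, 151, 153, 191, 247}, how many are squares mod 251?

(6/251) = -1 → non-residue.
(31/251) = +1 → QR.
(131/251) = +1 → QR.
(151/251) = -1 → non-residue.
(153/251) = +1 → QR.
(191/251) = -1 → non-residue.
(247/251) = -1 → non-residue.
Total quadratic residues among the 7: 3.

3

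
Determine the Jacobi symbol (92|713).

0

Pull out 2^2: since 713 ≡ 1 (mod 8), (2/713) = +1, so (2/713)^2 = +1.
Reciprocity: 23 ≡ 3 and 713 ≡ 1 (mod 4), so (23/713) = +(713/23).
Reduce top mod 23: now compute (0/23).
Top reduces to 0: gcd > 1, so the symbol is 0.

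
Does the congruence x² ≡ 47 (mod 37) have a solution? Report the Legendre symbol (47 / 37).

First reduce: 47 ≡ 10 (mod 37).
Pull out 2: since 37 ≡ 5 (mod 8), (2/37) = -1.
Reciprocity: 5 ≡ 1 and 37 ≡ 1 (mod 4), so (5/37) = +(37/5).
Reduce top mod 5: now compute (2/5).
Pull out 2: since 5 ≡ 5 (mod 8), (2/5) = -1.
Reached (1/5) = 1. Collecting the sign flips along the way, the symbol is +1.

1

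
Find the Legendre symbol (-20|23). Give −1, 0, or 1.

First reduce: -20 ≡ 3 (mod 23).
Reciprocity: 3 ≡ 3 and 23 ≡ 3 (mod 4), so (3/23) = −(23/3).
Reduce top mod 3: now compute (2/3).
Pull out 2: since 3 ≡ 3 (mod 8), (2/3) = -1.
Reached (1/3) = 1. Collecting the sign flips along the way, the symbol is +1.

1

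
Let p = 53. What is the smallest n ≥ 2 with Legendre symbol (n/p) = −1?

(2/53) = −1, so 2 is the smallest positive non-residue mod 53.

2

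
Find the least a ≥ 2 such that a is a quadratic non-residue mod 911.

7

(2/911) = +1, so 2 is a residue.
(3/911) = +1, so 3 is a residue.
(4/911) = +1, so 4 is a residue.
(5/911) = +1, so 5 is a residue.
(6/911) = +1, so 6 is a residue.
(7/911) = −1, so 7 is the smallest positive non-residue mod 911.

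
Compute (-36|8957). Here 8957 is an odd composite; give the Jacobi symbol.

First reduce: -36 ≡ 8921 (mod 8957).
Reciprocity: 8921 ≡ 1 and 8957 ≡ 1 (mod 4), so (8921/8957) = +(8957/8921).
Reduce top mod 8921: now compute (36/8921).
Pull out 2^2: since 8921 ≡ 1 (mod 8), (2/8921) = +1, so (2/8921)^2 = +1.
Reciprocity: 9 ≡ 1 and 8921 ≡ 1 (mod 4), so (9/8921) = +(8921/9).
Reduce top mod 9: now compute (2/9).
Pull out 2: since 9 ≡ 1 (mod 8), (2/9) = +1.
Reached (1/9) = 1. Collecting the sign flips along the way, the symbol is +1.

1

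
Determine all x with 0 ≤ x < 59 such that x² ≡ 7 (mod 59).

19, 40

Since 59 ≡ 3 (mod 4), a square root of 7 is 7^((59+1)/4) = 7^15 mod 59.
Repeated squaring: 7^2≡49, 7^4≡41, 7^8≡29 (mod 59).
7^15 = 7^(8+4+2+1) ≡ 19 (mod 59).
Check: 19² = 361 ≡ 7 (mod 59). The two roots are 19 and 40.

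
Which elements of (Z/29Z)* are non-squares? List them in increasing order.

Square k = 1,…,14 (k and 29−k give the same square):
1²=1, 2²=4, 3²=9, 4²=16, 5²=25, 6²≡7, 7²≡20, 8²≡6, 9²≡23, 10²≡13, 11²≡5, 12²≡28, 13²≡24, 14²≡22 (mod 29).
The residues are {1, 4, 5, 6, 7, 9, 13, 16, 20, 22, 23, 24, 25, 28}; the non-residues are the remaining 14 nonzero classes.

2, 3, 8, 10, 11, 12, 14, 15, 17, 18, 19, 21, 26, 27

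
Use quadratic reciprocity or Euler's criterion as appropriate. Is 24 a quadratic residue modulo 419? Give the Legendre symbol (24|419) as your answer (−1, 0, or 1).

Pull out 2^3: since 419 ≡ 3 (mod 8), (2/419) = -1, so (2/419)^3 = -1.
Reciprocity: 3 ≡ 3 and 419 ≡ 3 (mod 4), so (3/419) = −(419/3).
Reduce top mod 3: now compute (2/3).
Pull out 2: since 3 ≡ 3 (mod 8), (2/3) = -1.
Reached (1/3) = 1. Collecting the sign flips along the way, the symbol is -1.

-1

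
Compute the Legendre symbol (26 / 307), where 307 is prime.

Euler's criterion: (26/307) ≡ 26^153 (mod 307).
26^2 ≡ 62 (mod 307)
26^4 ≡ 160 (mod 307)
26^8 ≡ 119 (mod 307)
26^16 ≡ 39 (mod 307)
26^32 ≡ 293 (mod 307)
26^64 ≡ 196 (mod 307)
26^128 ≡ 41 (mod 307)
26^153 = 26^(128+16+8+1) ≡ 1 (mod 307).
Result is 1, so (26/307) = 1.

1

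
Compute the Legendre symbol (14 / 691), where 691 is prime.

-1

Pull out 2: since 691 ≡ 3 (mod 8), (2/691) = -1.
Reciprocity: 7 ≡ 3 and 691 ≡ 3 (mod 4), so (7/691) = −(691/7).
Reduce top mod 7: now compute (5/7).
Reciprocity: 5 ≡ 1 and 7 ≡ 3 (mod 4), so (5/7) = +(7/5).
Reduce top mod 5: now compute (2/5).
Pull out 2: since 5 ≡ 5 (mod 8), (2/5) = -1.
Reached (1/5) = 1. Collecting the sign flips along the way, the symbol is -1.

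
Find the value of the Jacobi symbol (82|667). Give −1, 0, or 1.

Pull out 2: since 667 ≡ 3 (mod 8), (2/667) = -1.
Reciprocity: 41 ≡ 1 and 667 ≡ 3 (mod 4), so (41/667) = +(667/41).
Reduce top mod 41: now compute (11/41).
Reciprocity: 11 ≡ 3 and 41 ≡ 1 (mod 4), so (11/41) = +(41/11).
Reduce top mod 11: now compute (8/11).
Pull out 2^3: since 11 ≡ 3 (mod 8), (2/11) = -1, so (2/11)^3 = -1.
Reached (1/11) = 1. Collecting the sign flips along the way, the symbol is +1.

1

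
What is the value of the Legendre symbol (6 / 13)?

-1

Euler's criterion: (6/13) ≡ 6^6 (mod 13).
6^2 ≡ 10 (mod 13)
6^4 ≡ 9 (mod 13)
6^6 = 6^(4+2) ≡ 12 (mod 13).
Result is 12 ≡ −1, so (6/13) = −1.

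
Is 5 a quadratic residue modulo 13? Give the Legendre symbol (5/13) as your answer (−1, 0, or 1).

Reciprocity: 5 ≡ 1 and 13 ≡ 1 (mod 4), so (5/13) = +(13/5).
Reduce top mod 5: now compute (3/5).
Reciprocity: 3 ≡ 3 and 5 ≡ 1 (mod 4), so (3/5) = +(5/3).
Reduce top mod 3: now compute (2/3).
Pull out 2: since 3 ≡ 3 (mod 8), (2/3) = -1.
Reached (1/3) = 1. Collecting the sign flips along the way, the symbol is -1.

-1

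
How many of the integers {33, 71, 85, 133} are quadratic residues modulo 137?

1

(33/137) = -1 → non-residue.
(71/137) = -1 → non-residue.
(85/137) = -1 → non-residue.
(133/137) = +1 → QR.
Total quadratic residues among the 4: 1.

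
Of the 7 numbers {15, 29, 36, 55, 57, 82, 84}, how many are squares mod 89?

4

(15/89) = -1 → non-residue.
(29/89) = -1 → non-residue.
(36/89) = +1 → QR.
(55/89) = +1 → QR.
(57/89) = +1 → QR.
(82/89) = -1 → non-residue.
(84/89) = +1 → QR.
Total quadratic residues among the 7: 4.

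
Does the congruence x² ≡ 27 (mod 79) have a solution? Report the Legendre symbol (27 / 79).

Euler's criterion: (27/79) ≡ 27^39 (mod 79).
27^2 ≡ 18 (mod 79)
27^4 ≡ 8 (mod 79)
27^8 ≡ 64 (mod 79)
27^16 ≡ 67 (mod 79)
27^32 ≡ 65 (mod 79)
27^39 = 27^(32+4+2+1) ≡ 78 (mod 79).
Result is 78 ≡ −1, so (27/79) = −1.

-1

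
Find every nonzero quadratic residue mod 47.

1, 2, 3, 4, 6, 7, 8, 9, 12, 14, 16, 17, 18, 21, 24, 25, 27, 28, 32, 34, 36, 37, 42

Square k = 1,…,23 (k and 47−k give the same square):
1²=1, 2²=4, 3²=9, 4²=16, 5²=25, 6²=36, 7²≡2, 8²≡17, 9²≡34, 10²≡6, 11²≡27, 12²≡3, 13²≡28, 14²≡8, 15²≡37, 16²≡21, 17²≡7, 18²≡42, 19²≡32, 20²≡24, 21²≡18, 22²≡14, 23²≡12 (mod 47).
So the quadratic residues mod 47 are {1, 2, 3, 4, 6, 7, 8, 9, 12, 14, 16, 17, 18, 21, 24, 25, 27, 28, 32, 34, 36, 37, 42}.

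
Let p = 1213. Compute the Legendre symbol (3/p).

Reciprocity: 3 ≡ 3 and 1213 ≡ 1 (mod 4), so (3/1213) = +(1213/3).
Reduce top mod 3: now compute (1/3).
Reached (1/3) = 1. Collecting the sign flips along the way, the symbol is +1.

1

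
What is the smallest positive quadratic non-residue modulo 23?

(2/23) = +1, so 2 is a residue.
(3/23) = +1, so 3 is a residue.
(4/23) = +1, so 4 is a residue.
(5/23) = −1, so 5 is the smallest positive non-residue mod 23.

5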